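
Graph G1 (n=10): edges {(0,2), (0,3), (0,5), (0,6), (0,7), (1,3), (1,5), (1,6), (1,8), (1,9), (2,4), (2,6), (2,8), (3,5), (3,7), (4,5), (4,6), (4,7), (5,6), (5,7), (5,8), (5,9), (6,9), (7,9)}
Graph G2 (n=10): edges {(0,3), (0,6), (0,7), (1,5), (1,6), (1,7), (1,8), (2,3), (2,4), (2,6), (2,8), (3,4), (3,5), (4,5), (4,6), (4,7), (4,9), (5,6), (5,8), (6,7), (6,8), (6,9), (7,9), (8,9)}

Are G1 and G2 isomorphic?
Yes, isomorphic

The graphs are isomorphic.
One valid mapping φ: V(G1) → V(G2): 0→5, 1→7, 2→3, 3→1, 4→2, 5→6, 6→4, 7→8, 8→0, 9→9

Verify φ preserves adjacency — for each edge of G1, its image is an edge of G2:
  (0,2) → (φ(0),φ(2)) = (3,5) ∈ E(G2) ✓
  (0,3) → (φ(0),φ(3)) = (1,5) ∈ E(G2) ✓
  (0,5) → (φ(0),φ(5)) = (5,6) ∈ E(G2) ✓
  (0,6) → (φ(0),φ(6)) = (4,5) ∈ E(G2) ✓
  (0,7) → (φ(0),φ(7)) = (5,8) ∈ E(G2) ✓
  (1,3) → (φ(1),φ(3)) = (1,7) ∈ E(G2) ✓
  (1,5) → (φ(1),φ(5)) = (6,7) ∈ E(G2) ✓
  (1,6) → (φ(1),φ(6)) = (4,7) ∈ E(G2) ✓
  (1,8) → (φ(1),φ(8)) = (0,7) ∈ E(G2) ✓
  (1,9) → (φ(1),φ(9)) = (7,9) ∈ E(G2) ✓
  (2,4) → (φ(2),φ(4)) = (2,3) ∈ E(G2) ✓
  (2,6) → (φ(2),φ(6)) = (3,4) ∈ E(G2) ✓
  (2,8) → (φ(2),φ(8)) = (0,3) ∈ E(G2) ✓
  (3,5) → (φ(3),φ(5)) = (1,6) ∈ E(G2) ✓
  (3,7) → (φ(3),φ(7)) = (1,8) ∈ E(G2) ✓
  (4,5) → (φ(4),φ(5)) = (2,6) ∈ E(G2) ✓
  (4,6) → (φ(4),φ(6)) = (2,4) ∈ E(G2) ✓
  (4,7) → (φ(4),φ(7)) = (2,8) ∈ E(G2) ✓
  (5,6) → (φ(5),φ(6)) = (4,6) ∈ E(G2) ✓
  (5,7) → (φ(5),φ(7)) = (6,8) ∈ E(G2) ✓
  (5,8) → (φ(5),φ(8)) = (0,6) ∈ E(G2) ✓
  (5,9) → (φ(5),φ(9)) = (6,9) ∈ E(G2) ✓
  (6,9) → (φ(6),φ(9)) = (4,9) ∈ E(G2) ✓
  (7,9) → (φ(7),φ(9)) = (8,9) ∈ E(G2) ✓
All 24 edges of G1 map to edges of G2, and |E(G1)| = |E(G2)| = 24, so φ is a bijection on edges as well as vertices. Hence G1 ≅ G2.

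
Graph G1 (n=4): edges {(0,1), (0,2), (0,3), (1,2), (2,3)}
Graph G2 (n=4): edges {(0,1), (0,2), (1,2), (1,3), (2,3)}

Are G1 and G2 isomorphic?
Yes, isomorphic

The graphs are isomorphic.
One valid mapping φ: V(G1) → V(G2): 0→2, 1→3, 2→1, 3→0

Verify φ preserves adjacency — for each edge of G1, its image is an edge of G2:
  (0,1) → (φ(0),φ(1)) = (2,3) ∈ E(G2) ✓
  (0,2) → (φ(0),φ(2)) = (1,2) ∈ E(G2) ✓
  (0,3) → (φ(0),φ(3)) = (0,2) ∈ E(G2) ✓
  (1,2) → (φ(1),φ(2)) = (1,3) ∈ E(G2) ✓
  (2,3) → (φ(2),φ(3)) = (0,1) ∈ E(G2) ✓
All 5 edges of G1 map to edges of G2, and |E(G1)| = |E(G2)| = 5, so φ is a bijection on edges as well as vertices. Hence G1 ≅ G2.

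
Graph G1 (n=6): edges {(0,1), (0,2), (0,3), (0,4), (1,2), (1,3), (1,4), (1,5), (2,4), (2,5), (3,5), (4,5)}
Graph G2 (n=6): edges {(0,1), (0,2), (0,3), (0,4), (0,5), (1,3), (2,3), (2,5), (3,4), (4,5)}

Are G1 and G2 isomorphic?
No, not isomorphic

The graphs are NOT isomorphic.

Degrees in G1: deg(0)=4, deg(1)=5, deg(2)=4, deg(3)=3, deg(4)=4, deg(5)=4.
Sorted degree sequence of G1: [5, 4, 4, 4, 4, 3].
Degrees in G2: deg(0)=5, deg(1)=2, deg(2)=3, deg(3)=4, deg(4)=3, deg(5)=3.
Sorted degree sequence of G2: [5, 4, 3, 3, 3, 2].
The (sorted) degree sequence is an isomorphism invariant, so since G1 and G2 have different degree sequences they cannot be isomorphic.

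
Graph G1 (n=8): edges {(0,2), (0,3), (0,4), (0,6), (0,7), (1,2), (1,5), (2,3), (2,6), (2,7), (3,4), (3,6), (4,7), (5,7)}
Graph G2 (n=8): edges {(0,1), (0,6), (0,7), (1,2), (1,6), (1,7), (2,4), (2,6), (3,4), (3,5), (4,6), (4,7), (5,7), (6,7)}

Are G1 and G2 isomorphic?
Yes, isomorphic

The graphs are isomorphic.
One valid mapping φ: V(G1) → V(G2): 0→6, 1→5, 2→7, 3→1, 4→2, 5→3, 6→0, 7→4

Verify φ preserves adjacency — for each edge of G1, its image is an edge of G2:
  (0,2) → (φ(0),φ(2)) = (6,7) ∈ E(G2) ✓
  (0,3) → (φ(0),φ(3)) = (1,6) ∈ E(G2) ✓
  (0,4) → (φ(0),φ(4)) = (2,6) ∈ E(G2) ✓
  (0,6) → (φ(0),φ(6)) = (0,6) ∈ E(G2) ✓
  (0,7) → (φ(0),φ(7)) = (4,6) ∈ E(G2) ✓
  (1,2) → (φ(1),φ(2)) = (5,7) ∈ E(G2) ✓
  (1,5) → (φ(1),φ(5)) = (3,5) ∈ E(G2) ✓
  (2,3) → (φ(2),φ(3)) = (1,7) ∈ E(G2) ✓
  (2,6) → (φ(2),φ(6)) = (0,7) ∈ E(G2) ✓
  (2,7) → (φ(2),φ(7)) = (4,7) ∈ E(G2) ✓
  (3,4) → (φ(3),φ(4)) = (1,2) ∈ E(G2) ✓
  (3,6) → (φ(3),φ(6)) = (0,1) ∈ E(G2) ✓
  (4,7) → (φ(4),φ(7)) = (2,4) ∈ E(G2) ✓
  (5,7) → (φ(5),φ(7)) = (3,4) ∈ E(G2) ✓
All 14 edges of G1 map to edges of G2, and |E(G1)| = |E(G2)| = 14, so φ is a bijection on edges as well as vertices. Hence G1 ≅ G2.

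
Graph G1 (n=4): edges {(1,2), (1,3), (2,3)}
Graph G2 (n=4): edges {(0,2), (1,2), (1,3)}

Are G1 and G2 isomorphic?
No, not isomorphic

The graphs are NOT isomorphic.

Connected components of G1: 2 component(s) with vertex sets [[0], [1, 2, 3]], sizes [1, 3].
Connected components of G2: 1 component(s) with vertex sets [[0, 1, 2, 3]], sizes [4].
The number of connected components (and the multiset of component sizes) is an isomorphism invariant — an isomorphism maps each component of G1 bijectively onto a component of G2. Since G1 has 2 component(s) and G2 has 1, they cannot be isomorphic.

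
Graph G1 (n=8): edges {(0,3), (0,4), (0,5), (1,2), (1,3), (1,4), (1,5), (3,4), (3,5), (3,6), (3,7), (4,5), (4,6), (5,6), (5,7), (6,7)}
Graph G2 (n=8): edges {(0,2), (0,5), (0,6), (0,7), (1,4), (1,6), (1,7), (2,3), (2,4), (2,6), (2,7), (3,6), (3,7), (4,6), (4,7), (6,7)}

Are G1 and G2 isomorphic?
Yes, isomorphic

The graphs are isomorphic.
One valid mapping φ: V(G1) → V(G2): 0→3, 1→0, 2→5, 3→7, 4→2, 5→6, 6→4, 7→1

Verify φ preserves adjacency — for each edge of G1, its image is an edge of G2:
  (0,3) → (φ(0),φ(3)) = (3,7) ∈ E(G2) ✓
  (0,4) → (φ(0),φ(4)) = (2,3) ∈ E(G2) ✓
  (0,5) → (φ(0),φ(5)) = (3,6) ∈ E(G2) ✓
  (1,2) → (φ(1),φ(2)) = (0,5) ∈ E(G2) ✓
  (1,3) → (φ(1),φ(3)) = (0,7) ∈ E(G2) ✓
  (1,4) → (φ(1),φ(4)) = (0,2) ∈ E(G2) ✓
  (1,5) → (φ(1),φ(5)) = (0,6) ∈ E(G2) ✓
  (3,4) → (φ(3),φ(4)) = (2,7) ∈ E(G2) ✓
  (3,5) → (φ(3),φ(5)) = (6,7) ∈ E(G2) ✓
  (3,6) → (φ(3),φ(6)) = (4,7) ∈ E(G2) ✓
  (3,7) → (φ(3),φ(7)) = (1,7) ∈ E(G2) ✓
  (4,5) → (φ(4),φ(5)) = (2,6) ∈ E(G2) ✓
  (4,6) → (φ(4),φ(6)) = (2,4) ∈ E(G2) ✓
  (5,6) → (φ(5),φ(6)) = (4,6) ∈ E(G2) ✓
  (5,7) → (φ(5),φ(7)) = (1,6) ∈ E(G2) ✓
  (6,7) → (φ(6),φ(7)) = (1,4) ∈ E(G2) ✓
All 16 edges of G1 map to edges of G2, and |E(G1)| = |E(G2)| = 16, so φ is a bijection on edges as well as vertices. Hence G1 ≅ G2.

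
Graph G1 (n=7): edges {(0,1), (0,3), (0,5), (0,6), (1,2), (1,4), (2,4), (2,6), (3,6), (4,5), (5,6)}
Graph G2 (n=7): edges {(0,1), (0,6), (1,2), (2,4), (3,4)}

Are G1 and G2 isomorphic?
No, not isomorphic

The graphs are NOT isomorphic.

Degrees in G1: deg(0)=4, deg(1)=3, deg(2)=3, deg(3)=2, deg(4)=3, deg(5)=3, deg(6)=4.
Sorted degree sequence of G1: [4, 4, 3, 3, 3, 3, 2].
Degrees in G2: deg(0)=2, deg(1)=2, deg(2)=2, deg(3)=1, deg(4)=2, deg(5)=0, deg(6)=1.
Sorted degree sequence of G2: [2, 2, 2, 2, 1, 1, 0].
The (sorted) degree sequence is an isomorphism invariant, so since G1 and G2 have different degree sequences they cannot be isomorphic.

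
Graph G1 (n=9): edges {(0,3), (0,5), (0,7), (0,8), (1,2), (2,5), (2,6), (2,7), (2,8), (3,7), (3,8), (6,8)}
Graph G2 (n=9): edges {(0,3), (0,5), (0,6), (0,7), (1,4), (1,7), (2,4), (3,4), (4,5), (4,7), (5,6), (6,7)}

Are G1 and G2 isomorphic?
Yes, isomorphic

The graphs are isomorphic.
One valid mapping φ: V(G1) → V(G2): 0→0, 1→2, 2→4, 3→6, 4→8, 5→3, 6→1, 7→5, 8→7

Verify φ preserves adjacency — for each edge of G1, its image is an edge of G2:
  (0,3) → (φ(0),φ(3)) = (0,6) ∈ E(G2) ✓
  (0,5) → (φ(0),φ(5)) = (0,3) ∈ E(G2) ✓
  (0,7) → (φ(0),φ(7)) = (0,5) ∈ E(G2) ✓
  (0,8) → (φ(0),φ(8)) = (0,7) ∈ E(G2) ✓
  (1,2) → (φ(1),φ(2)) = (2,4) ∈ E(G2) ✓
  (2,5) → (φ(2),φ(5)) = (3,4) ∈ E(G2) ✓
  (2,6) → (φ(2),φ(6)) = (1,4) ∈ E(G2) ✓
  (2,7) → (φ(2),φ(7)) = (4,5) ∈ E(G2) ✓
  (2,8) → (φ(2),φ(8)) = (4,7) ∈ E(G2) ✓
  (3,7) → (φ(3),φ(7)) = (5,6) ∈ E(G2) ✓
  (3,8) → (φ(3),φ(8)) = (6,7) ∈ E(G2) ✓
  (6,8) → (φ(6),φ(8)) = (1,7) ∈ E(G2) ✓
All 12 edges of G1 map to edges of G2, and |E(G1)| = |E(G2)| = 12, so φ is a bijection on edges as well as vertices. Hence G1 ≅ G2.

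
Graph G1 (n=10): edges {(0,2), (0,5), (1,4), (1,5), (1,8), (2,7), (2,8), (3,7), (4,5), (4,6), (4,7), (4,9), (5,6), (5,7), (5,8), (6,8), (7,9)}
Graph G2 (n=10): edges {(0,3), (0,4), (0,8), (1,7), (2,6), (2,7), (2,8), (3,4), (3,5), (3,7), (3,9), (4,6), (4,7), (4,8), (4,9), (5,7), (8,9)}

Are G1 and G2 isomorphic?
Yes, isomorphic

The graphs are isomorphic.
One valid mapping φ: V(G1) → V(G2): 0→6, 1→9, 2→2, 3→1, 4→3, 5→4, 6→0, 7→7, 8→8, 9→5

Verify φ preserves adjacency — for each edge of G1, its image is an edge of G2:
  (0,2) → (φ(0),φ(2)) = (2,6) ∈ E(G2) ✓
  (0,5) → (φ(0),φ(5)) = (4,6) ∈ E(G2) ✓
  (1,4) → (φ(1),φ(4)) = (3,9) ∈ E(G2) ✓
  (1,5) → (φ(1),φ(5)) = (4,9) ∈ E(G2) ✓
  (1,8) → (φ(1),φ(8)) = (8,9) ∈ E(G2) ✓
  (2,7) → (φ(2),φ(7)) = (2,7) ∈ E(G2) ✓
  (2,8) → (φ(2),φ(8)) = (2,8) ∈ E(G2) ✓
  (3,7) → (φ(3),φ(7)) = (1,7) ∈ E(G2) ✓
  (4,5) → (φ(4),φ(5)) = (3,4) ∈ E(G2) ✓
  (4,6) → (φ(4),φ(6)) = (0,3) ∈ E(G2) ✓
  (4,7) → (φ(4),φ(7)) = (3,7) ∈ E(G2) ✓
  (4,9) → (φ(4),φ(9)) = (3,5) ∈ E(G2) ✓
  (5,6) → (φ(5),φ(6)) = (0,4) ∈ E(G2) ✓
  (5,7) → (φ(5),φ(7)) = (4,7) ∈ E(G2) ✓
  (5,8) → (φ(5),φ(8)) = (4,8) ∈ E(G2) ✓
  (6,8) → (φ(6),φ(8)) = (0,8) ∈ E(G2) ✓
  (7,9) → (φ(7),φ(9)) = (5,7) ∈ E(G2) ✓
All 17 edges of G1 map to edges of G2, and |E(G1)| = |E(G2)| = 17, so φ is a bijection on edges as well as vertices. Hence G1 ≅ G2.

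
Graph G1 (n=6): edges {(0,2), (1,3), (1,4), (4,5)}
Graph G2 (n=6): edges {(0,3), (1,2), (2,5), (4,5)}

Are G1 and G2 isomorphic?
Yes, isomorphic

The graphs are isomorphic.
One valid mapping φ: V(G1) → V(G2): 0→3, 1→2, 2→0, 3→1, 4→5, 5→4

Verify φ preserves adjacency — for each edge of G1, its image is an edge of G2:
  (0,2) → (φ(0),φ(2)) = (0,3) ∈ E(G2) ✓
  (1,3) → (φ(1),φ(3)) = (1,2) ∈ E(G2) ✓
  (1,4) → (φ(1),φ(4)) = (2,5) ∈ E(G2) ✓
  (4,5) → (φ(4),φ(5)) = (4,5) ∈ E(G2) ✓
All 4 edges of G1 map to edges of G2, and |E(G1)| = |E(G2)| = 4, so φ is a bijection on edges as well as vertices. Hence G1 ≅ G2.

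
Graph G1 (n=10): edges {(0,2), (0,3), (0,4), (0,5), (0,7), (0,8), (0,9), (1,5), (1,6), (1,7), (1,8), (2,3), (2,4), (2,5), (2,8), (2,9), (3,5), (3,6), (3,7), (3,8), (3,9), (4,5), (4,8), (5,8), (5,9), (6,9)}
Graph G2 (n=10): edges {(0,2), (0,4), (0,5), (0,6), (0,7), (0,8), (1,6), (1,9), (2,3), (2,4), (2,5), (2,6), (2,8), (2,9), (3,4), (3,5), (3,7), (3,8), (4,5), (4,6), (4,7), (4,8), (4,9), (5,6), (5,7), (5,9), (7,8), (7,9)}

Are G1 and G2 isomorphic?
No, not isomorphic

The graphs are NOT isomorphic.

Degrees in G1: deg(0)=7, deg(1)=4, deg(2)=6, deg(3)=7, deg(4)=4, deg(5)=7, deg(6)=3, deg(7)=3, deg(8)=6, deg(9)=5.
Sorted degree sequence of G1: [7, 7, 7, 6, 6, 5, 4, 4, 3, 3].
Degrees in G2: deg(0)=6, deg(1)=2, deg(2)=7, deg(3)=5, deg(4)=8, deg(5)=7, deg(6)=5, deg(7)=6, deg(8)=5, deg(9)=5.
Sorted degree sequence of G2: [8, 7, 7, 6, 6, 5, 5, 5, 5, 2].
The (sorted) degree sequence is an isomorphism invariant, so since G1 and G2 have different degree sequences they cannot be isomorphic.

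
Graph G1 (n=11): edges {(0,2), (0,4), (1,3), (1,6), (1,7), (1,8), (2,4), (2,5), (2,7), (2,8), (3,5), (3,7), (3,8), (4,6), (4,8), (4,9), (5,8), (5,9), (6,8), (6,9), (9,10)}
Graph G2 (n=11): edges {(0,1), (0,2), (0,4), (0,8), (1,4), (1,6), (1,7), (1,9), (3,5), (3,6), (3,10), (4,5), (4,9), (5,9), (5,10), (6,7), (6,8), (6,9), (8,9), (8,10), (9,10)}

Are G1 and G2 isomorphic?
Yes, isomorphic

The graphs are isomorphic.
One valid mapping φ: V(G1) → V(G2): 0→7, 1→5, 2→6, 3→10, 4→1, 5→8, 6→4, 7→3, 8→9, 9→0, 10→2

Verify φ preserves adjacency — for each edge of G1, its image is an edge of G2:
  (0,2) → (φ(0),φ(2)) = (6,7) ∈ E(G2) ✓
  (0,4) → (φ(0),φ(4)) = (1,7) ∈ E(G2) ✓
  (1,3) → (φ(1),φ(3)) = (5,10) ∈ E(G2) ✓
  (1,6) → (φ(1),φ(6)) = (4,5) ∈ E(G2) ✓
  (1,7) → (φ(1),φ(7)) = (3,5) ∈ E(G2) ✓
  (1,8) → (φ(1),φ(8)) = (5,9) ∈ E(G2) ✓
  (2,4) → (φ(2),φ(4)) = (1,6) ∈ E(G2) ✓
  (2,5) → (φ(2),φ(5)) = (6,8) ∈ E(G2) ✓
  (2,7) → (φ(2),φ(7)) = (3,6) ∈ E(G2) ✓
  (2,8) → (φ(2),φ(8)) = (6,9) ∈ E(G2) ✓
  (3,5) → (φ(3),φ(5)) = (8,10) ∈ E(G2) ✓
  (3,7) → (φ(3),φ(7)) = (3,10) ∈ E(G2) ✓
  (3,8) → (φ(3),φ(8)) = (9,10) ∈ E(G2) ✓
  (4,6) → (φ(4),φ(6)) = (1,4) ∈ E(G2) ✓
  (4,8) → (φ(4),φ(8)) = (1,9) ∈ E(G2) ✓
  (4,9) → (φ(4),φ(9)) = (0,1) ∈ E(G2) ✓
  (5,8) → (φ(5),φ(8)) = (8,9) ∈ E(G2) ✓
  (5,9) → (φ(5),φ(9)) = (0,8) ∈ E(G2) ✓
  (6,8) → (φ(6),φ(8)) = (4,9) ∈ E(G2) ✓
  (6,9) → (φ(6),φ(9)) = (0,4) ∈ E(G2) ✓
  (9,10) → (φ(9),φ(10)) = (0,2) ∈ E(G2) ✓
All 21 edges of G1 map to edges of G2, and |E(G1)| = |E(G2)| = 21, so φ is a bijection on edges as well as vertices. Hence G1 ≅ G2.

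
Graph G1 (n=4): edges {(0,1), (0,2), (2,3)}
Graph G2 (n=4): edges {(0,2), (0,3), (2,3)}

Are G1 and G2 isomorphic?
No, not isomorphic

The graphs are NOT isomorphic.

Counting triangles (3-cliques): G1 has 0, G2 has 1.
Triangle count is an isomorphism invariant, so differing triangle counts rule out isomorphism.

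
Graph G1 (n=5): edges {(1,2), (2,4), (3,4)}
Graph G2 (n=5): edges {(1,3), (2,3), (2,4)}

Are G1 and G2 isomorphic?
Yes, isomorphic

The graphs are isomorphic.
One valid mapping φ: V(G1) → V(G2): 0→0, 1→1, 2→3, 3→4, 4→2

Verify φ preserves adjacency — for each edge of G1, its image is an edge of G2:
  (1,2) → (φ(1),φ(2)) = (1,3) ∈ E(G2) ✓
  (2,4) → (φ(2),φ(4)) = (2,3) ∈ E(G2) ✓
  (3,4) → (φ(3),φ(4)) = (2,4) ∈ E(G2) ✓
All 3 edges of G1 map to edges of G2, and |E(G1)| = |E(G2)| = 3, so φ is a bijection on edges as well as vertices. Hence G1 ≅ G2.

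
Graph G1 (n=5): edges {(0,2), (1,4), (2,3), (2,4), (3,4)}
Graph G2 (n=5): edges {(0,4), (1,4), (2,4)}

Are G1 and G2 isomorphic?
No, not isomorphic

The graphs are NOT isomorphic.

Degrees in G1: deg(0)=1, deg(1)=1, deg(2)=3, deg(3)=2, deg(4)=3.
Sorted degree sequence of G1: [3, 3, 2, 1, 1].
Degrees in G2: deg(0)=1, deg(1)=1, deg(2)=1, deg(3)=0, deg(4)=3.
Sorted degree sequence of G2: [3, 1, 1, 1, 0].
The (sorted) degree sequence is an isomorphism invariant, so since G1 and G2 have different degree sequences they cannot be isomorphic.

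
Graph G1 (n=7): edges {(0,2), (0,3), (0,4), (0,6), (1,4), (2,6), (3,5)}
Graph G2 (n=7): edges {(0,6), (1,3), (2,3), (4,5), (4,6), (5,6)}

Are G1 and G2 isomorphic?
No, not isomorphic

The graphs are NOT isomorphic.

Connected components of G1: 1 component(s) with vertex sets [[0, 1, 2, 3, 4, 5, 6]], sizes [7].
Connected components of G2: 2 component(s) with vertex sets [[1, 2, 3], [0, 4, 5, 6]], sizes [3, 4].
The number of connected components (and the multiset of component sizes) is an isomorphism invariant — an isomorphism maps each component of G1 bijectively onto a component of G2. Since G1 has 1 component(s) and G2 has 2, they cannot be isomorphic.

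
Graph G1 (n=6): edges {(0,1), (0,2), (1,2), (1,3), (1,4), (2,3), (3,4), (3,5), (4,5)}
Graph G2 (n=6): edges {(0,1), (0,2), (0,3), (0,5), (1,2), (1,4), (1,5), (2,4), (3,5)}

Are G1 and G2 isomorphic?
Yes, isomorphic

The graphs are isomorphic.
One valid mapping φ: V(G1) → V(G2): 0→3, 1→0, 2→5, 3→1, 4→2, 5→4

Verify φ preserves adjacency — for each edge of G1, its image is an edge of G2:
  (0,1) → (φ(0),φ(1)) = (0,3) ∈ E(G2) ✓
  (0,2) → (φ(0),φ(2)) = (3,5) ∈ E(G2) ✓
  (1,2) → (φ(1),φ(2)) = (0,5) ∈ E(G2) ✓
  (1,3) → (φ(1),φ(3)) = (0,1) ∈ E(G2) ✓
  (1,4) → (φ(1),φ(4)) = (0,2) ∈ E(G2) ✓
  (2,3) → (φ(2),φ(3)) = (1,5) ∈ E(G2) ✓
  (3,4) → (φ(3),φ(4)) = (1,2) ∈ E(G2) ✓
  (3,5) → (φ(3),φ(5)) = (1,4) ∈ E(G2) ✓
  (4,5) → (φ(4),φ(5)) = (2,4) ∈ E(G2) ✓
All 9 edges of G1 map to edges of G2, and |E(G1)| = |E(G2)| = 9, so φ is a bijection on edges as well as vertices. Hence G1 ≅ G2.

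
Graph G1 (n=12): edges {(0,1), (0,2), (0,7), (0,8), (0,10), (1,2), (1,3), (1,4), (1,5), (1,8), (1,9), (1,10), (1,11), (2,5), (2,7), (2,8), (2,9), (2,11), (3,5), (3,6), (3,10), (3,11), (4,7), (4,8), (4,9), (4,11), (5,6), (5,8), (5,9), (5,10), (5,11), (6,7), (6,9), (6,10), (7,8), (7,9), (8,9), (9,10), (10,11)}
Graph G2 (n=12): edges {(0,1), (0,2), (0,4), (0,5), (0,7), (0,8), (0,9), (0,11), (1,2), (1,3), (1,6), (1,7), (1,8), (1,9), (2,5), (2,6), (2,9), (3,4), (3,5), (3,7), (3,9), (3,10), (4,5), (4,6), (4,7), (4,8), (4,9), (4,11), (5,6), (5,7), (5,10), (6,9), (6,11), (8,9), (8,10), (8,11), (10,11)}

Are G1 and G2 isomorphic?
No, not isomorphic

The graphs are NOT isomorphic.

Degrees in G1: deg(0)=5, deg(1)=9, deg(2)=7, deg(3)=5, deg(4)=5, deg(5)=8, deg(6)=5, deg(7)=6, deg(8)=7, deg(9)=8, deg(10)=7, deg(11)=6.
Sorted degree sequence of G1: [9, 8, 8, 7, 7, 7, 6, 6, 5, 5, 5, 5].
Degrees in G2: deg(0)=8, deg(1)=7, deg(2)=5, deg(3)=6, deg(4)=8, deg(5)=7, deg(6)=6, deg(7)=5, deg(8)=6, deg(9)=7, deg(10)=4, deg(11)=5.
Sorted degree sequence of G2: [8, 8, 7, 7, 7, 6, 6, 6, 5, 5, 5, 4].
The (sorted) degree sequence is an isomorphism invariant, so since G1 and G2 have different degree sequences they cannot be isomorphic.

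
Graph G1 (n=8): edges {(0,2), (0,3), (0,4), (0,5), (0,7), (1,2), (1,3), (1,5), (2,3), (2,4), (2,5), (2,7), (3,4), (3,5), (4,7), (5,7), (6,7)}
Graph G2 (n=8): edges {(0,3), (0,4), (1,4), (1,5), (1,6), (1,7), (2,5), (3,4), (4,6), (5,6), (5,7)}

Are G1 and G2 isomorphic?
No, not isomorphic

The graphs are NOT isomorphic.

Counting triangles (3-cliques): G1 has 15, G2 has 4.
Triangle count is an isomorphism invariant, so differing triangle counts rule out isomorphism.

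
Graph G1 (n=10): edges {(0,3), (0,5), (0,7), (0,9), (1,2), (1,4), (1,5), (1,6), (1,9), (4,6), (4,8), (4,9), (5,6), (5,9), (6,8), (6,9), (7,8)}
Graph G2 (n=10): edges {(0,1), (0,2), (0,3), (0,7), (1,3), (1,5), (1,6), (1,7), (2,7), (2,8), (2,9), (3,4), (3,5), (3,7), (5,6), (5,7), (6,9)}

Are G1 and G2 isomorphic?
Yes, isomorphic

The graphs are isomorphic.
One valid mapping φ: V(G1) → V(G2): 0→2, 1→3, 2→4, 3→8, 4→5, 5→0, 6→1, 7→9, 8→6, 9→7

Verify φ preserves adjacency — for each edge of G1, its image is an edge of G2:
  (0,3) → (φ(0),φ(3)) = (2,8) ∈ E(G2) ✓
  (0,5) → (φ(0),φ(5)) = (0,2) ∈ E(G2) ✓
  (0,7) → (φ(0),φ(7)) = (2,9) ∈ E(G2) ✓
  (0,9) → (φ(0),φ(9)) = (2,7) ∈ E(G2) ✓
  (1,2) → (φ(1),φ(2)) = (3,4) ∈ E(G2) ✓
  (1,4) → (φ(1),φ(4)) = (3,5) ∈ E(G2) ✓
  (1,5) → (φ(1),φ(5)) = (0,3) ∈ E(G2) ✓
  (1,6) → (φ(1),φ(6)) = (1,3) ∈ E(G2) ✓
  (1,9) → (φ(1),φ(9)) = (3,7) ∈ E(G2) ✓
  (4,6) → (φ(4),φ(6)) = (1,5) ∈ E(G2) ✓
  (4,8) → (φ(4),φ(8)) = (5,6) ∈ E(G2) ✓
  (4,9) → (φ(4),φ(9)) = (5,7) ∈ E(G2) ✓
  (5,6) → (φ(5),φ(6)) = (0,1) ∈ E(G2) ✓
  (5,9) → (φ(5),φ(9)) = (0,7) ∈ E(G2) ✓
  (6,8) → (φ(6),φ(8)) = (1,6) ∈ E(G2) ✓
  (6,9) → (φ(6),φ(9)) = (1,7) ∈ E(G2) ✓
  (7,8) → (φ(7),φ(8)) = (6,9) ∈ E(G2) ✓
All 17 edges of G1 map to edges of G2, and |E(G1)| = |E(G2)| = 17, so φ is a bijection on edges as well as vertices. Hence G1 ≅ G2.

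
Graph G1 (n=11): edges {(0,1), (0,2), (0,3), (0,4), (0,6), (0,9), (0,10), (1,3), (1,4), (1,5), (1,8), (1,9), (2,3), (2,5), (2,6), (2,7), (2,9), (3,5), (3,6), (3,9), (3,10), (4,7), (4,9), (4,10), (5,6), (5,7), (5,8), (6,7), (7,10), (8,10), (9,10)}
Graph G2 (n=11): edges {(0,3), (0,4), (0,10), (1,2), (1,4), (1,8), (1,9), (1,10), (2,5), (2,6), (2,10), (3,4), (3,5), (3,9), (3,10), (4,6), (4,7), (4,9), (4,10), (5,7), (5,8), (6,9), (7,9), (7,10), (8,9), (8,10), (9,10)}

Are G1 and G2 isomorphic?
No, not isomorphic

The graphs are NOT isomorphic.

Counting triangles (3-cliques): G1 has 27, G2 has 18.
Triangle count is an isomorphism invariant, so differing triangle counts rule out isomorphism.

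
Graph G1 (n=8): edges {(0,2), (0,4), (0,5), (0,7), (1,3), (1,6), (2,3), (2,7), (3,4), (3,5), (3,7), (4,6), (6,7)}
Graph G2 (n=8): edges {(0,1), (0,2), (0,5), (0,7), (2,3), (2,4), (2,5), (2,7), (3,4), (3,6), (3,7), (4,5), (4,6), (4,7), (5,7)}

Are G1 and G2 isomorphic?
No, not isomorphic

The graphs are NOT isomorphic.

Degrees in G1: deg(0)=4, deg(1)=2, deg(2)=3, deg(3)=5, deg(4)=3, deg(5)=2, deg(6)=3, deg(7)=4.
Sorted degree sequence of G1: [5, 4, 4, 3, 3, 3, 2, 2].
Degrees in G2: deg(0)=4, deg(1)=1, deg(2)=5, deg(3)=4, deg(4)=5, deg(5)=4, deg(6)=2, deg(7)=5.
Sorted degree sequence of G2: [5, 5, 5, 4, 4, 4, 2, 1].
The (sorted) degree sequence is an isomorphism invariant, so since G1 and G2 have different degree sequences they cannot be isomorphic.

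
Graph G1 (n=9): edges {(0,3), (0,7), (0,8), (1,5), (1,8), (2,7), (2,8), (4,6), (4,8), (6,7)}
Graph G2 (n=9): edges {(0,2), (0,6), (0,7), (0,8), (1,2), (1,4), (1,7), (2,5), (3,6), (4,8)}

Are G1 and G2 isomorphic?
Yes, isomorphic

The graphs are isomorphic.
One valid mapping φ: V(G1) → V(G2): 0→2, 1→6, 2→7, 3→5, 4→8, 5→3, 6→4, 7→1, 8→0

Verify φ preserves adjacency — for each edge of G1, its image is an edge of G2:
  (0,3) → (φ(0),φ(3)) = (2,5) ∈ E(G2) ✓
  (0,7) → (φ(0),φ(7)) = (1,2) ∈ E(G2) ✓
  (0,8) → (φ(0),φ(8)) = (0,2) ∈ E(G2) ✓
  (1,5) → (φ(1),φ(5)) = (3,6) ∈ E(G2) ✓
  (1,8) → (φ(1),φ(8)) = (0,6) ∈ E(G2) ✓
  (2,7) → (φ(2),φ(7)) = (1,7) ∈ E(G2) ✓
  (2,8) → (φ(2),φ(8)) = (0,7) ∈ E(G2) ✓
  (4,6) → (φ(4),φ(6)) = (4,8) ∈ E(G2) ✓
  (4,8) → (φ(4),φ(8)) = (0,8) ∈ E(G2) ✓
  (6,7) → (φ(6),φ(7)) = (1,4) ∈ E(G2) ✓
All 10 edges of G1 map to edges of G2, and |E(G1)| = |E(G2)| = 10, so φ is a bijection on edges as well as vertices. Hence G1 ≅ G2.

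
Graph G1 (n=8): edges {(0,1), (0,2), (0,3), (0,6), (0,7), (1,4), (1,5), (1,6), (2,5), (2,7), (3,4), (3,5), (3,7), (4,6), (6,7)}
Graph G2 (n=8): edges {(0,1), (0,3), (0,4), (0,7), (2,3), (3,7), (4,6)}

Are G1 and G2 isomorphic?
No, not isomorphic

The graphs are NOT isomorphic.

Connected components of G1: 1 component(s) with vertex sets [[0, 1, 2, 3, 4, 5, 6, 7]], sizes [8].
Connected components of G2: 2 component(s) with vertex sets [[5], [0, 1, 2, 3, 4, 6, 7]], sizes [1, 7].
The number of connected components (and the multiset of component sizes) is an isomorphism invariant — an isomorphism maps each component of G1 bijectively onto a component of G2. Since G1 has 1 component(s) and G2 has 2, they cannot be isomorphic.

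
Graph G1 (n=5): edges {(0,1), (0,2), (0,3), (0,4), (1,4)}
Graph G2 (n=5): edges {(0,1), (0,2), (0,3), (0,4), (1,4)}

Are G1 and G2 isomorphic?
Yes, isomorphic

The graphs are isomorphic.
One valid mapping φ: V(G1) → V(G2): 0→0, 1→1, 2→3, 3→2, 4→4

Verify φ preserves adjacency — for each edge of G1, its image is an edge of G2:
  (0,1) → (φ(0),φ(1)) = (0,1) ∈ E(G2) ✓
  (0,2) → (φ(0),φ(2)) = (0,3) ∈ E(G2) ✓
  (0,3) → (φ(0),φ(3)) = (0,2) ∈ E(G2) ✓
  (0,4) → (φ(0),φ(4)) = (0,4) ∈ E(G2) ✓
  (1,4) → (φ(1),φ(4)) = (1,4) ∈ E(G2) ✓
All 5 edges of G1 map to edges of G2, and |E(G1)| = |E(G2)| = 5, so φ is a bijection on edges as well as vertices. Hence G1 ≅ G2.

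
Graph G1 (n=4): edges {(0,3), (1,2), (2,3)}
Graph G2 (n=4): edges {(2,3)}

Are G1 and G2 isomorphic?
No, not isomorphic

The graphs are NOT isomorphic.

Counting edges: G1 has 3 edge(s); G2 has 1 edge(s).
Edge count is an isomorphism invariant (a bijection on vertices induces a bijection on edges), so differing edge counts rule out isomorphism.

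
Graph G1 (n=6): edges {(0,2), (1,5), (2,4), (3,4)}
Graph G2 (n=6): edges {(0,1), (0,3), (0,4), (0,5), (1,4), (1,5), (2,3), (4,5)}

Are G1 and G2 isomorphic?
No, not isomorphic

The graphs are NOT isomorphic.

Counting triangles (3-cliques): G1 has 0, G2 has 4.
Triangle count is an isomorphism invariant, so differing triangle counts rule out isomorphism.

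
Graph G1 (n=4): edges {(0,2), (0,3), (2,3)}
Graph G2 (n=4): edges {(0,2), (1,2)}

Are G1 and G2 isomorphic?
No, not isomorphic

The graphs are NOT isomorphic.

Degrees in G1: deg(0)=2, deg(1)=0, deg(2)=2, deg(3)=2.
Sorted degree sequence of G1: [2, 2, 2, 0].
Degrees in G2: deg(0)=1, deg(1)=1, deg(2)=2, deg(3)=0.
Sorted degree sequence of G2: [2, 1, 1, 0].
The (sorted) degree sequence is an isomorphism invariant, so since G1 and G2 have different degree sequences they cannot be isomorphic.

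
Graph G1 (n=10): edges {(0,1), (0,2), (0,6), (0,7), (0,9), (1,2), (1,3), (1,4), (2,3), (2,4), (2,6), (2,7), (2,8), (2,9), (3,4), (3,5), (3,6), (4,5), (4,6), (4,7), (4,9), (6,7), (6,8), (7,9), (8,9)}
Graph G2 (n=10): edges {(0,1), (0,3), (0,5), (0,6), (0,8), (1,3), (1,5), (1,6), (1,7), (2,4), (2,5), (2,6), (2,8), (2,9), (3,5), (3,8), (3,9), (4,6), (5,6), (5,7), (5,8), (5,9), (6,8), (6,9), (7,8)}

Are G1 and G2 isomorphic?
Yes, isomorphic

The graphs are isomorphic.
One valid mapping φ: V(G1) → V(G2): 0→3, 1→9, 2→5, 3→2, 4→6, 5→4, 6→8, 7→0, 8→7, 9→1

Verify φ preserves adjacency — for each edge of G1, its image is an edge of G2:
  (0,1) → (φ(0),φ(1)) = (3,9) ∈ E(G2) ✓
  (0,2) → (φ(0),φ(2)) = (3,5) ∈ E(G2) ✓
  (0,6) → (φ(0),φ(6)) = (3,8) ∈ E(G2) ✓
  (0,7) → (φ(0),φ(7)) = (0,3) ∈ E(G2) ✓
  (0,9) → (φ(0),φ(9)) = (1,3) ∈ E(G2) ✓
  (1,2) → (φ(1),φ(2)) = (5,9) ∈ E(G2) ✓
  (1,3) → (φ(1),φ(3)) = (2,9) ∈ E(G2) ✓
  (1,4) → (φ(1),φ(4)) = (6,9) ∈ E(G2) ✓
  (2,3) → (φ(2),φ(3)) = (2,5) ∈ E(G2) ✓
  (2,4) → (φ(2),φ(4)) = (5,6) ∈ E(G2) ✓
  (2,6) → (φ(2),φ(6)) = (5,8) ∈ E(G2) ✓
  (2,7) → (φ(2),φ(7)) = (0,5) ∈ E(G2) ✓
  (2,8) → (φ(2),φ(8)) = (5,7) ∈ E(G2) ✓
  (2,9) → (φ(2),φ(9)) = (1,5) ∈ E(G2) ✓
  (3,4) → (φ(3),φ(4)) = (2,6) ∈ E(G2) ✓
  (3,5) → (φ(3),φ(5)) = (2,4) ∈ E(G2) ✓
  (3,6) → (φ(3),φ(6)) = (2,8) ∈ E(G2) ✓
  (4,5) → (φ(4),φ(5)) = (4,6) ∈ E(G2) ✓
  (4,6) → (φ(4),φ(6)) = (6,8) ∈ E(G2) ✓
  (4,7) → (φ(4),φ(7)) = (0,6) ∈ E(G2) ✓
  (4,9) → (φ(4),φ(9)) = (1,6) ∈ E(G2) ✓
  (6,7) → (φ(6),φ(7)) = (0,8) ∈ E(G2) ✓
  (6,8) → (φ(6),φ(8)) = (7,8) ∈ E(G2) ✓
  (7,9) → (φ(7),φ(9)) = (0,1) ∈ E(G2) ✓
  (8,9) → (φ(8),φ(9)) = (1,7) ∈ E(G2) ✓
All 25 edges of G1 map to edges of G2, and |E(G1)| = |E(G2)| = 25, so φ is a bijection on edges as well as vertices. Hence G1 ≅ G2.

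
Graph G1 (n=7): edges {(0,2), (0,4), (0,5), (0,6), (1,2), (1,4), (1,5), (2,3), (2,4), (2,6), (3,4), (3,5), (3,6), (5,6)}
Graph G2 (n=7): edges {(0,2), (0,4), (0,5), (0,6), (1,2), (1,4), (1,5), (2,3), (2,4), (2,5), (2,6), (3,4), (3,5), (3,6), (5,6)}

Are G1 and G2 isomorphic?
No, not isomorphic

The graphs are NOT isomorphic.

Counting edges: G1 has 14 edge(s); G2 has 15 edge(s).
Edge count is an isomorphism invariant (a bijection on vertices induces a bijection on edges), so differing edge counts rule out isomorphism.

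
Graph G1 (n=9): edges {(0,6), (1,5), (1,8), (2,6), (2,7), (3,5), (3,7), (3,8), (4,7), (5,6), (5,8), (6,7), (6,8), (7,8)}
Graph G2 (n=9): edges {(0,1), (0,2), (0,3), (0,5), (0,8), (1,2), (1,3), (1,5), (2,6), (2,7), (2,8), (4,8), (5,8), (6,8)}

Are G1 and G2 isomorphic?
Yes, isomorphic

The graphs are isomorphic.
One valid mapping φ: V(G1) → V(G2): 0→7, 1→3, 2→6, 3→5, 4→4, 5→1, 6→2, 7→8, 8→0

Verify φ preserves adjacency — for each edge of G1, its image is an edge of G2:
  (0,6) → (φ(0),φ(6)) = (2,7) ∈ E(G2) ✓
  (1,5) → (φ(1),φ(5)) = (1,3) ∈ E(G2) ✓
  (1,8) → (φ(1),φ(8)) = (0,3) ∈ E(G2) ✓
  (2,6) → (φ(2),φ(6)) = (2,6) ∈ E(G2) ✓
  (2,7) → (φ(2),φ(7)) = (6,8) ∈ E(G2) ✓
  (3,5) → (φ(3),φ(5)) = (1,5) ∈ E(G2) ✓
  (3,7) → (φ(3),φ(7)) = (5,8) ∈ E(G2) ✓
  (3,8) → (φ(3),φ(8)) = (0,5) ∈ E(G2) ✓
  (4,7) → (φ(4),φ(7)) = (4,8) ∈ E(G2) ✓
  (5,6) → (φ(5),φ(6)) = (1,2) ∈ E(G2) ✓
  (5,8) → (φ(5),φ(8)) = (0,1) ∈ E(G2) ✓
  (6,7) → (φ(6),φ(7)) = (2,8) ∈ E(G2) ✓
  (6,8) → (φ(6),φ(8)) = (0,2) ∈ E(G2) ✓
  (7,8) → (φ(7),φ(8)) = (0,8) ∈ E(G2) ✓
All 14 edges of G1 map to edges of G2, and |E(G1)| = |E(G2)| = 14, so φ is a bijection on edges as well as vertices. Hence G1 ≅ G2.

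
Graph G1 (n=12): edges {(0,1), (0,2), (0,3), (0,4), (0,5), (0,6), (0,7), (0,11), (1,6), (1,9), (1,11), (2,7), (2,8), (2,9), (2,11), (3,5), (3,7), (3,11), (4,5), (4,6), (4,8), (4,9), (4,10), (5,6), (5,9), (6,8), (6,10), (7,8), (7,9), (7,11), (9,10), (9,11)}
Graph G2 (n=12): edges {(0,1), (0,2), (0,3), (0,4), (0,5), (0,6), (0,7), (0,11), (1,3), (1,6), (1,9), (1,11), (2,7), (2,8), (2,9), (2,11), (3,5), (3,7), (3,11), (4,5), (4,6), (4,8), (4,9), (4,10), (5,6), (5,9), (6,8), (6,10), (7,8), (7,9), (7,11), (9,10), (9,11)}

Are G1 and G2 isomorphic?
No, not isomorphic

The graphs are NOT isomorphic.

Counting edges: G1 has 32 edge(s); G2 has 33 edge(s).
Edge count is an isomorphism invariant (a bijection on vertices induces a bijection on edges), so differing edge counts rule out isomorphism.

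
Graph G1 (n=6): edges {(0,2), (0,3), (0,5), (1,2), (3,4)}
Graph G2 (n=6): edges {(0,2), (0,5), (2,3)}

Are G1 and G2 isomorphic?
No, not isomorphic

The graphs are NOT isomorphic.

Connected components of G1: 1 component(s) with vertex sets [[0, 1, 2, 3, 4, 5]], sizes [6].
Connected components of G2: 3 component(s) with vertex sets [[1], [4], [0, 2, 3, 5]], sizes [1, 1, 4].
The number of connected components (and the multiset of component sizes) is an isomorphism invariant — an isomorphism maps each component of G1 bijectively onto a component of G2. Since G1 has 1 component(s) and G2 has 3, they cannot be isomorphic.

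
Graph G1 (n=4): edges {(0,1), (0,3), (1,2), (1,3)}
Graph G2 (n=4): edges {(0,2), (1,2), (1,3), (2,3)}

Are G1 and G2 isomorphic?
Yes, isomorphic

The graphs are isomorphic.
One valid mapping φ: V(G1) → V(G2): 0→1, 1→2, 2→0, 3→3

Verify φ preserves adjacency — for each edge of G1, its image is an edge of G2:
  (0,1) → (φ(0),φ(1)) = (1,2) ∈ E(G2) ✓
  (0,3) → (φ(0),φ(3)) = (1,3) ∈ E(G2) ✓
  (1,2) → (φ(1),φ(2)) = (0,2) ∈ E(G2) ✓
  (1,3) → (φ(1),φ(3)) = (2,3) ∈ E(G2) ✓
All 4 edges of G1 map to edges of G2, and |E(G1)| = |E(G2)| = 4, so φ is a bijection on edges as well as vertices. Hence G1 ≅ G2.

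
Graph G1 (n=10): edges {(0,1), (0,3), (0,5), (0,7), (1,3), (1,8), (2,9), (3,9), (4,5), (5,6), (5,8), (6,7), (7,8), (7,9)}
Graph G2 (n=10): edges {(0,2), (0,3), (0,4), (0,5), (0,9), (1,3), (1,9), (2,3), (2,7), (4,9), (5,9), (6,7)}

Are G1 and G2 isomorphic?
No, not isomorphic

The graphs are NOT isomorphic.

Connected components of G1: 1 component(s) with vertex sets [[0, 1, 2, 3, 4, 5, 6, 7, 8, 9]], sizes [10].
Connected components of G2: 2 component(s) with vertex sets [[8], [0, 1, 2, 3, 4, 5, 6, 7, 9]], sizes [1, 9].
The number of connected components (and the multiset of component sizes) is an isomorphism invariant — an isomorphism maps each component of G1 bijectively onto a component of G2. Since G1 has 1 component(s) and G2 has 2, they cannot be isomorphic.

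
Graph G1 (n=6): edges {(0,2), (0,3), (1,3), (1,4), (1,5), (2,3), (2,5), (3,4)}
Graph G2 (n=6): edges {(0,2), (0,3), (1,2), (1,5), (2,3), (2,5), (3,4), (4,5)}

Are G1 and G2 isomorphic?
Yes, isomorphic

The graphs are isomorphic.
One valid mapping φ: V(G1) → V(G2): 0→1, 1→3, 2→5, 3→2, 4→0, 5→4

Verify φ preserves adjacency — for each edge of G1, its image is an edge of G2:
  (0,2) → (φ(0),φ(2)) = (1,5) ∈ E(G2) ✓
  (0,3) → (φ(0),φ(3)) = (1,2) ∈ E(G2) ✓
  (1,3) → (φ(1),φ(3)) = (2,3) ∈ E(G2) ✓
  (1,4) → (φ(1),φ(4)) = (0,3) ∈ E(G2) ✓
  (1,5) → (φ(1),φ(5)) = (3,4) ∈ E(G2) ✓
  (2,3) → (φ(2),φ(3)) = (2,5) ∈ E(G2) ✓
  (2,5) → (φ(2),φ(5)) = (4,5) ∈ E(G2) ✓
  (3,4) → (φ(3),φ(4)) = (0,2) ∈ E(G2) ✓
All 8 edges of G1 map to edges of G2, and |E(G1)| = |E(G2)| = 8, so φ is a bijection on edges as well as vertices. Hence G1 ≅ G2.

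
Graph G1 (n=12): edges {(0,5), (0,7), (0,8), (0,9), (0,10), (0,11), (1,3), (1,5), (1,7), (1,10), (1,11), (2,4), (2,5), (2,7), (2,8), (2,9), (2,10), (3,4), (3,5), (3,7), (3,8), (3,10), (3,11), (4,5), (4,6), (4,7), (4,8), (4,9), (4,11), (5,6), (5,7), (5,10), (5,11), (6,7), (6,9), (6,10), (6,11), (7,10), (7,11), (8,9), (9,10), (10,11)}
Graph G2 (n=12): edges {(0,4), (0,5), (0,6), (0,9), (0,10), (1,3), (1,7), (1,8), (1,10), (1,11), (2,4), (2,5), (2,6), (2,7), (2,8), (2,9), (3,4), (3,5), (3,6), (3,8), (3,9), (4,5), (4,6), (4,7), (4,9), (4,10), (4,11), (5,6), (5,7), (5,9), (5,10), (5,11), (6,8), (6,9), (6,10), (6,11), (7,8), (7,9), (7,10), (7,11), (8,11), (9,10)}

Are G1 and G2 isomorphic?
Yes, isomorphic

The graphs are isomorphic.
One valid mapping φ: V(G1) → V(G2): 0→3, 1→0, 2→11, 3→10, 4→7, 5→5, 6→2, 7→4, 8→1, 9→8, 10→6, 11→9

Verify φ preserves adjacency — for each edge of G1, its image is an edge of G2:
  (0,5) → (φ(0),φ(5)) = (3,5) ∈ E(G2) ✓
  (0,7) → (φ(0),φ(7)) = (3,4) ∈ E(G2) ✓
  (0,8) → (φ(0),φ(8)) = (1,3) ∈ E(G2) ✓
  (0,9) → (φ(0),φ(9)) = (3,8) ∈ E(G2) ✓
  (0,10) → (φ(0),φ(10)) = (3,6) ∈ E(G2) ✓
  (0,11) → (φ(0),φ(11)) = (3,9) ∈ E(G2) ✓
  (1,3) → (φ(1),φ(3)) = (0,10) ∈ E(G2) ✓
  (1,5) → (φ(1),φ(5)) = (0,5) ∈ E(G2) ✓
  (1,7) → (φ(1),φ(7)) = (0,4) ∈ E(G2) ✓
  (1,10) → (φ(1),φ(10)) = (0,6) ∈ E(G2) ✓
  (1,11) → (φ(1),φ(11)) = (0,9) ∈ E(G2) ✓
  (2,4) → (φ(2),φ(4)) = (7,11) ∈ E(G2) ✓
  (2,5) → (φ(2),φ(5)) = (5,11) ∈ E(G2) ✓
  (2,7) → (φ(2),φ(7)) = (4,11) ∈ E(G2) ✓
  (2,8) → (φ(2),φ(8)) = (1,11) ∈ E(G2) ✓
  (2,9) → (φ(2),φ(9)) = (8,11) ∈ E(G2) ✓
  (2,10) → (φ(2),φ(10)) = (6,11) ∈ E(G2) ✓
  (3,4) → (φ(3),φ(4)) = (7,10) ∈ E(G2) ✓
  (3,5) → (φ(3),φ(5)) = (5,10) ∈ E(G2) ✓
  (3,7) → (φ(3),φ(7)) = (4,10) ∈ E(G2) ✓
  (3,8) → (φ(3),φ(8)) = (1,10) ∈ E(G2) ✓
  (3,10) → (φ(3),φ(10)) = (6,10) ∈ E(G2) ✓
  (3,11) → (φ(3),φ(11)) = (9,10) ∈ E(G2) ✓
  (4,5) → (φ(4),φ(5)) = (5,7) ∈ E(G2) ✓
  (4,6) → (φ(4),φ(6)) = (2,7) ∈ E(G2) ✓
  (4,7) → (φ(4),φ(7)) = (4,7) ∈ E(G2) ✓
  (4,8) → (φ(4),φ(8)) = (1,7) ∈ E(G2) ✓
  (4,9) → (φ(4),φ(9)) = (7,8) ∈ E(G2) ✓
  (4,11) → (φ(4),φ(11)) = (7,9) ∈ E(G2) ✓
  (5,6) → (φ(5),φ(6)) = (2,5) ∈ E(G2) ✓
  (5,7) → (φ(5),φ(7)) = (4,5) ∈ E(G2) ✓
  (5,10) → (φ(5),φ(10)) = (5,6) ∈ E(G2) ✓
  (5,11) → (φ(5),φ(11)) = (5,9) ∈ E(G2) ✓
  (6,7) → (φ(6),φ(7)) = (2,4) ∈ E(G2) ✓
  (6,9) → (φ(6),φ(9)) = (2,8) ∈ E(G2) ✓
  (6,10) → (φ(6),φ(10)) = (2,6) ∈ E(G2) ✓
  (6,11) → (φ(6),φ(11)) = (2,9) ∈ E(G2) ✓
  (7,10) → (φ(7),φ(10)) = (4,6) ∈ E(G2) ✓
  (7,11) → (φ(7),φ(11)) = (4,9) ∈ E(G2) ✓
  (8,9) → (φ(8),φ(9)) = (1,8) ∈ E(G2) ✓
  (9,10) → (φ(9),φ(10)) = (6,8) ∈ E(G2) ✓
  (10,11) → (φ(10),φ(11)) = (6,9) ∈ E(G2) ✓
All 42 edges of G1 map to edges of G2, and |E(G1)| = |E(G2)| = 42, so φ is a bijection on edges as well as vertices. Hence G1 ≅ G2.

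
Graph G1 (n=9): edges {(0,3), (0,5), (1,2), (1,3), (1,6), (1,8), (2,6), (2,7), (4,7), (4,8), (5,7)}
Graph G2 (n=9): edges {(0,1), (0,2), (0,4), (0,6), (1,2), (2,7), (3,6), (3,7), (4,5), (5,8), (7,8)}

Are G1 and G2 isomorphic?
Yes, isomorphic

The graphs are isomorphic.
One valid mapping φ: V(G1) → V(G2): 0→5, 1→0, 2→2, 3→4, 4→3, 5→8, 6→1, 7→7, 8→6

Verify φ preserves adjacency — for each edge of G1, its image is an edge of G2:
  (0,3) → (φ(0),φ(3)) = (4,5) ∈ E(G2) ✓
  (0,5) → (φ(0),φ(5)) = (5,8) ∈ E(G2) ✓
  (1,2) → (φ(1),φ(2)) = (0,2) ∈ E(G2) ✓
  (1,3) → (φ(1),φ(3)) = (0,4) ∈ E(G2) ✓
  (1,6) → (φ(1),φ(6)) = (0,1) ∈ E(G2) ✓
  (1,8) → (φ(1),φ(8)) = (0,6) ∈ E(G2) ✓
  (2,6) → (φ(2),φ(6)) = (1,2) ∈ E(G2) ✓
  (2,7) → (φ(2),φ(7)) = (2,7) ∈ E(G2) ✓
  (4,7) → (φ(4),φ(7)) = (3,7) ∈ E(G2) ✓
  (4,8) → (φ(4),φ(8)) = (3,6) ∈ E(G2) ✓
  (5,7) → (φ(5),φ(7)) = (7,8) ∈ E(G2) ✓
All 11 edges of G1 map to edges of G2, and |E(G1)| = |E(G2)| = 11, so φ is a bijection on edges as well as vertices. Hence G1 ≅ G2.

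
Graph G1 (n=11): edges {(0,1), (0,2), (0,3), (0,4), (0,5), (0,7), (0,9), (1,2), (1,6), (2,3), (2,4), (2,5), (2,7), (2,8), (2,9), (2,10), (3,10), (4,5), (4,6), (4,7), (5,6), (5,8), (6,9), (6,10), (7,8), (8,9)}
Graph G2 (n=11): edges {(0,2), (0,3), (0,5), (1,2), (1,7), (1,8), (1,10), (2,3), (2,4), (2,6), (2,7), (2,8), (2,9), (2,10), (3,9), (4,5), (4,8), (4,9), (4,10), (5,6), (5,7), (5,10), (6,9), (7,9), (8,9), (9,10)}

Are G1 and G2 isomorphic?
Yes, isomorphic

The graphs are isomorphic.
One valid mapping φ: V(G1) → V(G2): 0→9, 1→6, 2→2, 3→3, 4→4, 5→10, 6→5, 7→8, 8→1, 9→7, 10→0

Verify φ preserves adjacency — for each edge of G1, its image is an edge of G2:
  (0,1) → (φ(0),φ(1)) = (6,9) ∈ E(G2) ✓
  (0,2) → (φ(0),φ(2)) = (2,9) ∈ E(G2) ✓
  (0,3) → (φ(0),φ(3)) = (3,9) ∈ E(G2) ✓
  (0,4) → (φ(0),φ(4)) = (4,9) ∈ E(G2) ✓
  (0,5) → (φ(0),φ(5)) = (9,10) ∈ E(G2) ✓
  (0,7) → (φ(0),φ(7)) = (8,9) ∈ E(G2) ✓
  (0,9) → (φ(0),φ(9)) = (7,9) ∈ E(G2) ✓
  (1,2) → (φ(1),φ(2)) = (2,6) ∈ E(G2) ✓
  (1,6) → (φ(1),φ(6)) = (5,6) ∈ E(G2) ✓
  (2,3) → (φ(2),φ(3)) = (2,3) ∈ E(G2) ✓
  (2,4) → (φ(2),φ(4)) = (2,4) ∈ E(G2) ✓
  (2,5) → (φ(2),φ(5)) = (2,10) ∈ E(G2) ✓
  (2,7) → (φ(2),φ(7)) = (2,8) ∈ E(G2) ✓
  (2,8) → (φ(2),φ(8)) = (1,2) ∈ E(G2) ✓
  (2,9) → (φ(2),φ(9)) = (2,7) ∈ E(G2) ✓
  (2,10) → (φ(2),φ(10)) = (0,2) ∈ E(G2) ✓
  (3,10) → (φ(3),φ(10)) = (0,3) ∈ E(G2) ✓
  (4,5) → (φ(4),φ(5)) = (4,10) ∈ E(G2) ✓
  (4,6) → (φ(4),φ(6)) = (4,5) ∈ E(G2) ✓
  (4,7) → (φ(4),φ(7)) = (4,8) ∈ E(G2) ✓
  (5,6) → (φ(5),φ(6)) = (5,10) ∈ E(G2) ✓
  (5,8) → (φ(5),φ(8)) = (1,10) ∈ E(G2) ✓
  (6,9) → (φ(6),φ(9)) = (5,7) ∈ E(G2) ✓
  (6,10) → (φ(6),φ(10)) = (0,5) ∈ E(G2) ✓
  (7,8) → (φ(7),φ(8)) = (1,8) ∈ E(G2) ✓
  (8,9) → (φ(8),φ(9)) = (1,7) ∈ E(G2) ✓
All 26 edges of G1 map to edges of G2, and |E(G1)| = |E(G2)| = 26, so φ is a bijection on edges as well as vertices. Hence G1 ≅ G2.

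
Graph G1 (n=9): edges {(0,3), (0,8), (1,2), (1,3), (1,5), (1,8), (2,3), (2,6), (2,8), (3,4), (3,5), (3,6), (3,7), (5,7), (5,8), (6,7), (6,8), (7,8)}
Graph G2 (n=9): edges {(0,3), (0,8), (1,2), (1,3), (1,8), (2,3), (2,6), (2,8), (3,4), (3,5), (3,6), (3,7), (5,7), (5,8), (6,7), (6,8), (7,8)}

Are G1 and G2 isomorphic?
No, not isomorphic

The graphs are NOT isomorphic.

Counting edges: G1 has 18 edge(s); G2 has 17 edge(s).
Edge count is an isomorphism invariant (a bijection on vertices induces a bijection on edges), so differing edge counts rule out isomorphism.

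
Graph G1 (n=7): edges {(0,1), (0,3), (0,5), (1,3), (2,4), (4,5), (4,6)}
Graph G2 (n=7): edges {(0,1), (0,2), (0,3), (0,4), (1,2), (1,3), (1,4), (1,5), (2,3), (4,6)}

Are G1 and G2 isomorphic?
No, not isomorphic

The graphs are NOT isomorphic.

Counting triangles (3-cliques): G1 has 1, G2 has 5.
Triangle count is an isomorphism invariant, so differing triangle counts rule out isomorphism.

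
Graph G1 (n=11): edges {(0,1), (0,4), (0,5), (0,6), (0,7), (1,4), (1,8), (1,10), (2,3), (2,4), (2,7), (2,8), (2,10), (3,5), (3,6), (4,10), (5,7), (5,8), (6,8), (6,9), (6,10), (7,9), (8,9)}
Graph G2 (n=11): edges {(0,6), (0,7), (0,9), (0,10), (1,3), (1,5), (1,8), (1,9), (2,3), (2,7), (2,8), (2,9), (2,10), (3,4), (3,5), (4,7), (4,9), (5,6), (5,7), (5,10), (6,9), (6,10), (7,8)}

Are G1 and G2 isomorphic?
Yes, isomorphic

The graphs are isomorphic.
One valid mapping φ: V(G1) → V(G2): 0→5, 1→10, 2→9, 3→4, 4→6, 5→3, 6→7, 7→1, 8→2, 9→8, 10→0

Verify φ preserves adjacency — for each edge of G1, its image is an edge of G2:
  (0,1) → (φ(0),φ(1)) = (5,10) ∈ E(G2) ✓
  (0,4) → (φ(0),φ(4)) = (5,6) ∈ E(G2) ✓
  (0,5) → (φ(0),φ(5)) = (3,5) ∈ E(G2) ✓
  (0,6) → (φ(0),φ(6)) = (5,7) ∈ E(G2) ✓
  (0,7) → (φ(0),φ(7)) = (1,5) ∈ E(G2) ✓
  (1,4) → (φ(1),φ(4)) = (6,10) ∈ E(G2) ✓
  (1,8) → (φ(1),φ(8)) = (2,10) ∈ E(G2) ✓
  (1,10) → (φ(1),φ(10)) = (0,10) ∈ E(G2) ✓
  (2,3) → (φ(2),φ(3)) = (4,9) ∈ E(G2) ✓
  (2,4) → (φ(2),φ(4)) = (6,9) ∈ E(G2) ✓
  (2,7) → (φ(2),φ(7)) = (1,9) ∈ E(G2) ✓
  (2,8) → (φ(2),φ(8)) = (2,9) ∈ E(G2) ✓
  (2,10) → (φ(2),φ(10)) = (0,9) ∈ E(G2) ✓
  (3,5) → (φ(3),φ(5)) = (3,4) ∈ E(G2) ✓
  (3,6) → (φ(3),φ(6)) = (4,7) ∈ E(G2) ✓
  (4,10) → (φ(4),φ(10)) = (0,6) ∈ E(G2) ✓
  (5,7) → (φ(5),φ(7)) = (1,3) ∈ E(G2) ✓
  (5,8) → (φ(5),φ(8)) = (2,3) ∈ E(G2) ✓
  (6,8) → (φ(6),φ(8)) = (2,7) ∈ E(G2) ✓
  (6,9) → (φ(6),φ(9)) = (7,8) ∈ E(G2) ✓
  (6,10) → (φ(6),φ(10)) = (0,7) ∈ E(G2) ✓
  (7,9) → (φ(7),φ(9)) = (1,8) ∈ E(G2) ✓
  (8,9) → (φ(8),φ(9)) = (2,8) ∈ E(G2) ✓
All 23 edges of G1 map to edges of G2, and |E(G1)| = |E(G2)| = 23, so φ is a bijection on edges as well as vertices. Hence G1 ≅ G2.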